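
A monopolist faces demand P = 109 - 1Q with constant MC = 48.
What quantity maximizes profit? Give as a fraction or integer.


TR = P*Q = (109 - 1Q)Q = 109Q - 1Q^2
MR = dTR/dQ = 109 - 2Q
Set MR = MC:
109 - 2Q = 48
61 = 2Q
Q* = 61/2 = 61/2

61/2


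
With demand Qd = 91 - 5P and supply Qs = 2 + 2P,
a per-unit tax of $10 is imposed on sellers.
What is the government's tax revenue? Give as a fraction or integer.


With tax on sellers, new supply: Qs' = 2 + 2(P - 10)
= 2P - 18
New equilibrium quantity:
Q_new = 92/7
Tax revenue = tax * Q_new = 10 * 92/7 = 920/7

920/7


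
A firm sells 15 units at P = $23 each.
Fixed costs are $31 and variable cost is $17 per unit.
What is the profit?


Total Revenue = P * Q = 23 * 15 = $345
Total Cost = FC + VC*Q = 31 + 17*15 = $286
Profit = TR - TC = 345 - 286 = $59

$59


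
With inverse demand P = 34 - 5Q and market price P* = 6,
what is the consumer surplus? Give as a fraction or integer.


Maximum willingness to pay (at Q=0): P_max = 34
Quantity demanded at P* = 6:
Q* = (34 - 6)/5 = 28/5
CS = (1/2) * Q* * (P_max - P*)
CS = (1/2) * 28/5 * (34 - 6)
CS = (1/2) * 28/5 * 28 = 392/5

392/5


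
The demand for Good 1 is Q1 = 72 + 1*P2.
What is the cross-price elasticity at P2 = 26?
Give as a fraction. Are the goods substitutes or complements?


dQ1/dP2 = 1
At P2 = 26: Q1 = 72 + 1*26 = 98
Exy = (dQ1/dP2)(P2/Q1) = 1 * 26 / 98 = 13/49
Since Exy > 0, the goods are substitutes.

13/49 (substitutes)


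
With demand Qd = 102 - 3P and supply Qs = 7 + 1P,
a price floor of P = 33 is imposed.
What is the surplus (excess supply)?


At P = 33:
Qd = 102 - 3*33 = 3
Qs = 7 + 1*33 = 40
Surplus = Qs - Qd = 40 - 3 = 37

37


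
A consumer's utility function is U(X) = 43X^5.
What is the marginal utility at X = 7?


MU = dU/dX = 43*5*X^(5-1)
MU = 215*X^4
At X = 7:
MU = 215 * 7^4
MU = 215 * 2401 = 516215

516215


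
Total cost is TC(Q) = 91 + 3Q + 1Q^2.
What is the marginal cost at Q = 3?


MC = dTC/dQ = 3 + 2*1*Q
At Q = 3:
MC = 3 + 2*3
MC = 3 + 6 = 9

9


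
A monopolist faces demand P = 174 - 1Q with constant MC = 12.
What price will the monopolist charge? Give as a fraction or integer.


MR = 174 - 2Q
Set MR = MC: 174 - 2Q = 12
Q* = 81
Substitute into demand:
P* = 174 - 1*81 = 93

93


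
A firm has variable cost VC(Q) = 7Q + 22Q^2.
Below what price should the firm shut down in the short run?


AVC(Q) = VC(Q)/Q = 7 + 22Q
AVC is increasing in Q, so minimum AVC is at Q -> 0+.
Min AVC = 7
The firm should shut down if P < 7.

7


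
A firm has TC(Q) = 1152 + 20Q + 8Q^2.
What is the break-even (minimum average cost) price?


AC(Q) = 1152/Q + 20 + 8Q
To minimize: dAC/dQ = -1152/Q^2 + 8 = 0
Q^2 = 1152/8 = 144
Q* = 12
Min AC = 1152/12 + 20 + 8*12
Min AC = 96 + 20 + 96 = 212

212


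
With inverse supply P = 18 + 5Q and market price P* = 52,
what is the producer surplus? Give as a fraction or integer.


Minimum supply price (at Q=0): P_min = 18
Quantity supplied at P* = 52:
Q* = (52 - 18)/5 = 34/5
PS = (1/2) * Q* * (P* - P_min)
PS = (1/2) * 34/5 * (52 - 18)
PS = (1/2) * 34/5 * 34 = 578/5

578/5


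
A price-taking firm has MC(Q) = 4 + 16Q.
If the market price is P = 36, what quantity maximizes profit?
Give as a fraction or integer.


In perfect competition, profit is maximized where P = MC.
36 = 4 + 16Q
32 = 16Q
Q* = 32/16 = 2

2


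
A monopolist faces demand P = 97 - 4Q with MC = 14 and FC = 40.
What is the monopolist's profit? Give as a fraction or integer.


MR = MC: 97 - 8Q = 14
Q* = 83/8
P* = 97 - 4*83/8 = 111/2
Profit = (P* - MC)*Q* - FC
= (111/2 - 14)*83/8 - 40
= 83/2*83/8 - 40
= 6889/16 - 40 = 6249/16

6249/16


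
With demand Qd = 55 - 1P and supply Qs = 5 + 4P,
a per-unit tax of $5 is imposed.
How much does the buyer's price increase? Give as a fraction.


With a per-unit tax, the buyer's price increase depends on relative slopes.
Supply slope: d = 4, Demand slope: b = 1
Buyer's price increase = d * tax / (b + d)
= 4 * 5 / (1 + 4)
= 20 / 5 = 4

4


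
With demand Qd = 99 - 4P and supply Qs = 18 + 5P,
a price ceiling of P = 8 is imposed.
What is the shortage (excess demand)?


At P = 8:
Qd = 99 - 4*8 = 67
Qs = 18 + 5*8 = 58
Shortage = Qd - Qs = 67 - 58 = 9

9


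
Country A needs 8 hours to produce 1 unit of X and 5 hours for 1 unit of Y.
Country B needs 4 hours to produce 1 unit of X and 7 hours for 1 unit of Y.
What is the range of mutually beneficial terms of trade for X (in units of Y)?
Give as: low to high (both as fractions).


Opportunity cost of X for Country A = hours_X / hours_Y = 8/5 = 8/5 units of Y
Opportunity cost of X for Country B = hours_X / hours_Y = 4/7 = 4/7 units of Y
Terms of trade must be between the two opportunity costs.
Range: 4/7 to 8/5

4/7 to 8/5


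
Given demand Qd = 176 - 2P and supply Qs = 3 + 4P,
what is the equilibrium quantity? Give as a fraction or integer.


First find equilibrium price:
176 - 2P = 3 + 4P
P* = 173/6 = 173/6
Then substitute into demand:
Q* = 176 - 2 * 173/6 = 355/3

355/3


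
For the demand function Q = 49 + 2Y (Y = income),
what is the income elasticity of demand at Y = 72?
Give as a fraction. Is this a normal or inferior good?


dQ/dY = 2
At Y = 72: Q = 49 + 2*72 = 193
Ey = (dQ/dY)(Y/Q) = 2 * 72 / 193 = 144/193
Since Ey > 0, this is a normal good.

144/193 (normal good)


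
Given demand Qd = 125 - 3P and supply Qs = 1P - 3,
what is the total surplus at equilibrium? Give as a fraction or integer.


Find equilibrium: 125 - 3P = 1P - 3
125 + 3 = 4P
P* = 128/4 = 32
Q* = 1*32 - 3 = 29
Inverse demand: P = 125/3 - Q/3, so P_max = 125/3
Inverse supply: P = 3 + Q/1, so P_min = 3
CS = (1/2) * 29 * (125/3 - 32) = 841/6
PS = (1/2) * 29 * (32 - 3) = 841/2
TS = CS + PS = 841/6 + 841/2 = 1682/3

1682/3


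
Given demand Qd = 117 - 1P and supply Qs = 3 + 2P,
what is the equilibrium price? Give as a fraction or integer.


At equilibrium, Qd = Qs.
117 - 1P = 3 + 2P
117 - 3 = 1P + 2P
114 = 3P
P* = 114/3 = 38

38


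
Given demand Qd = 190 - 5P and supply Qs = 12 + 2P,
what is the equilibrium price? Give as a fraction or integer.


At equilibrium, Qd = Qs.
190 - 5P = 12 + 2P
190 - 12 = 5P + 2P
178 = 7P
P* = 178/7 = 178/7

178/7


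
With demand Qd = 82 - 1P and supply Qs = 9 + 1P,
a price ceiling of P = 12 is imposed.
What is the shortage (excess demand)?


At P = 12:
Qd = 82 - 1*12 = 70
Qs = 9 + 1*12 = 21
Shortage = Qd - Qs = 70 - 21 = 49

49


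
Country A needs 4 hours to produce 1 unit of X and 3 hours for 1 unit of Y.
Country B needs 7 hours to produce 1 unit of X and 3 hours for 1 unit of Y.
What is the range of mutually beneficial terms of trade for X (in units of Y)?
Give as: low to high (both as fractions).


Opportunity cost of X for Country A = hours_X / hours_Y = 4/3 = 4/3 units of Y
Opportunity cost of X for Country B = hours_X / hours_Y = 7/3 = 7/3 units of Y
Terms of trade must be between the two opportunity costs.
Range: 4/3 to 7/3

4/3 to 7/3


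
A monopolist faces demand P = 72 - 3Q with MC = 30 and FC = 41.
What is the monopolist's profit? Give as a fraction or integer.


MR = MC: 72 - 6Q = 30
Q* = 7
P* = 72 - 3*7 = 51
Profit = (P* - MC)*Q* - FC
= (51 - 30)*7 - 41
= 21*7 - 41
= 147 - 41 = 106

106


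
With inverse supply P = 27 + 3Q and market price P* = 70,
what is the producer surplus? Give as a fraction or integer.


Minimum supply price (at Q=0): P_min = 27
Quantity supplied at P* = 70:
Q* = (70 - 27)/3 = 43/3
PS = (1/2) * Q* * (P* - P_min)
PS = (1/2) * 43/3 * (70 - 27)
PS = (1/2) * 43/3 * 43 = 1849/6

1849/6


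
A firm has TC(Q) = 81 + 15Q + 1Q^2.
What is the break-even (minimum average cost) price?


AC(Q) = 81/Q + 15 + 1Q
To minimize: dAC/dQ = -81/Q^2 + 1 = 0
Q^2 = 81/1 = 81
Q* = 9
Min AC = 81/9 + 15 + 1*9
Min AC = 9 + 15 + 9 = 33

33


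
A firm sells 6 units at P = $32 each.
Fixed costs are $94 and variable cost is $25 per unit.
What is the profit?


Total Revenue = P * Q = 32 * 6 = $192
Total Cost = FC + VC*Q = 94 + 25*6 = $244
Profit = TR - TC = 192 - 244 = $-52

$-52


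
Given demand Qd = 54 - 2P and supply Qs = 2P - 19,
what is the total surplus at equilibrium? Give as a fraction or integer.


Find equilibrium: 54 - 2P = 2P - 19
54 + 19 = 4P
P* = 73/4 = 73/4
Q* = 2*73/4 - 19 = 35/2
Inverse demand: P = 27 - Q/2, so P_max = 27
Inverse supply: P = 19/2 + Q/2, so P_min = 19/2
CS = (1/2) * 35/2 * (27 - 73/4) = 1225/16
PS = (1/2) * 35/2 * (73/4 - 19/2) = 1225/16
TS = CS + PS = 1225/16 + 1225/16 = 1225/8

1225/8


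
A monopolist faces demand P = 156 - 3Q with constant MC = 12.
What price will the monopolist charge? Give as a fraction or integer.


MR = 156 - 6Q
Set MR = MC: 156 - 6Q = 12
Q* = 24
Substitute into demand:
P* = 156 - 3*24 = 84

84


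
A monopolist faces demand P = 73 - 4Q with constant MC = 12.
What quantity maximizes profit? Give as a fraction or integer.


TR = P*Q = (73 - 4Q)Q = 73Q - 4Q^2
MR = dTR/dQ = 73 - 8Q
Set MR = MC:
73 - 8Q = 12
61 = 8Q
Q* = 61/8 = 61/8

61/8


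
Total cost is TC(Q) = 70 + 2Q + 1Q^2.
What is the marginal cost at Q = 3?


MC = dTC/dQ = 2 + 2*1*Q
At Q = 3:
MC = 2 + 2*3
MC = 2 + 6 = 8

8


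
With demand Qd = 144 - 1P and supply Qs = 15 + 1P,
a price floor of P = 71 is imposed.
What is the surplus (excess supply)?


At P = 71:
Qd = 144 - 1*71 = 73
Qs = 15 + 1*71 = 86
Surplus = Qs - Qd = 86 - 73 = 13

13


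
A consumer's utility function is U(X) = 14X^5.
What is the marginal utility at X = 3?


MU = dU/dX = 14*5*X^(5-1)
MU = 70*X^4
At X = 3:
MU = 70 * 3^4
MU = 70 * 81 = 5670

5670


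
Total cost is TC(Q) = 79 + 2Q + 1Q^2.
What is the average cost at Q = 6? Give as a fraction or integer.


TC(6) = 79 + 2*6 + 1*6^2
TC(6) = 79 + 12 + 36 = 127
AC = TC/Q = 127/6 = 127/6

127/6


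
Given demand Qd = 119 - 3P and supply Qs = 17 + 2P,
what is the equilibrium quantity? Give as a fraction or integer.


First find equilibrium price:
119 - 3P = 17 + 2P
P* = 102/5 = 102/5
Then substitute into demand:
Q* = 119 - 3 * 102/5 = 289/5

289/5


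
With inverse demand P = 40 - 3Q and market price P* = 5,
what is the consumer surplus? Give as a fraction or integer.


Maximum willingness to pay (at Q=0): P_max = 40
Quantity demanded at P* = 5:
Q* = (40 - 5)/3 = 35/3
CS = (1/2) * Q* * (P_max - P*)
CS = (1/2) * 35/3 * (40 - 5)
CS = (1/2) * 35/3 * 35 = 1225/6

1225/6


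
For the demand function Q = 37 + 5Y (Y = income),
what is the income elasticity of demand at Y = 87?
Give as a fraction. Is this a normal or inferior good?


dQ/dY = 5
At Y = 87: Q = 37 + 5*87 = 472
Ey = (dQ/dY)(Y/Q) = 5 * 87 / 472 = 435/472
Since Ey > 0, this is a normal good.

435/472 (normal good)


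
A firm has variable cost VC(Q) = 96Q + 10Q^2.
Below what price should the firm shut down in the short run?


AVC(Q) = VC(Q)/Q = 96 + 10Q
AVC is increasing in Q, so minimum AVC is at Q -> 0+.
Min AVC = 96
The firm should shut down if P < 96.

96


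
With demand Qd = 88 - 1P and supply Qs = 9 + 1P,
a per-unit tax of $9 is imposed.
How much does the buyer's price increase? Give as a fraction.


With a per-unit tax, the buyer's price increase depends on relative slopes.
Supply slope: d = 1, Demand slope: b = 1
Buyer's price increase = d * tax / (b + d)
= 1 * 9 / (1 + 1)
= 9 / 2 = 9/2

9/2


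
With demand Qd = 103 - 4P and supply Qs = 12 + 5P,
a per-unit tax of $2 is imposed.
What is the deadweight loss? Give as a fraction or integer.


Pre-tax equilibrium quantity: Q* = 563/9
Post-tax equilibrium quantity: Q_tax = 523/9
Reduction in quantity: Q* - Q_tax = 40/9
DWL = (1/2) * tax * (Q* - Q_tax)
DWL = (1/2) * 2 * 40/9 = 40/9

40/9


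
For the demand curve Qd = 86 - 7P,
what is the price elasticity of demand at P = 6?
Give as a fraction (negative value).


dQ/dP = -7
At P = 6: Q = 86 - 7*6 = 44
E = (dQ/dP)(P/Q) = (-7)(6/44) = -21/22

-21/22


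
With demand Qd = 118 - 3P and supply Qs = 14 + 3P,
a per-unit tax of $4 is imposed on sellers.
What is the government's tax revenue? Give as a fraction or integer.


With tax on sellers, new supply: Qs' = 14 + 3(P - 4)
= 2 + 3P
New equilibrium quantity:
Q_new = 60
Tax revenue = tax * Q_new = 4 * 60 = 240

240


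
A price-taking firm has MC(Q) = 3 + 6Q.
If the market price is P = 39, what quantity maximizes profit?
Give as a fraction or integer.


In perfect competition, profit is maximized where P = MC.
39 = 3 + 6Q
36 = 6Q
Q* = 36/6 = 6

6


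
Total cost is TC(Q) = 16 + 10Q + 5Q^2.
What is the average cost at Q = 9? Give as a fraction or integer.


TC(9) = 16 + 10*9 + 5*9^2
TC(9) = 16 + 90 + 405 = 511
AC = TC/Q = 511/9 = 511/9

511/9


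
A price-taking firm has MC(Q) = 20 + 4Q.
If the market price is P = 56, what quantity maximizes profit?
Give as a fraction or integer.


In perfect competition, profit is maximized where P = MC.
56 = 20 + 4Q
36 = 4Q
Q* = 36/4 = 9

9


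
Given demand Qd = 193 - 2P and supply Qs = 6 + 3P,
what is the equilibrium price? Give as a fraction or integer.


At equilibrium, Qd = Qs.
193 - 2P = 6 + 3P
193 - 6 = 2P + 3P
187 = 5P
P* = 187/5 = 187/5

187/5


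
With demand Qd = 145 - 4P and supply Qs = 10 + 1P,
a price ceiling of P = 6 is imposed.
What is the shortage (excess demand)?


At P = 6:
Qd = 145 - 4*6 = 121
Qs = 10 + 1*6 = 16
Shortage = Qd - Qs = 121 - 16 = 105

105


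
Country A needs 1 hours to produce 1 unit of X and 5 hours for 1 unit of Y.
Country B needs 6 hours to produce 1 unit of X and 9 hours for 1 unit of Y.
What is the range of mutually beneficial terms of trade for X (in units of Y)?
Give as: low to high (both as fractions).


Opportunity cost of X for Country A = hours_X / hours_Y = 1/5 = 1/5 units of Y
Opportunity cost of X for Country B = hours_X / hours_Y = 6/9 = 2/3 units of Y
Terms of trade must be between the two opportunity costs.
Range: 1/5 to 2/3

1/5 to 2/3


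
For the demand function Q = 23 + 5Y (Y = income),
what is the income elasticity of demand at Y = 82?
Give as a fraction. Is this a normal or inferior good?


dQ/dY = 5
At Y = 82: Q = 23 + 5*82 = 433
Ey = (dQ/dY)(Y/Q) = 5 * 82 / 433 = 410/433
Since Ey > 0, this is a normal good.

410/433 (normal good)


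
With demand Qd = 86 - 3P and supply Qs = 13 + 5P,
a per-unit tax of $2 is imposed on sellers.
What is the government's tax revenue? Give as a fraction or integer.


With tax on sellers, new supply: Qs' = 13 + 5(P - 2)
= 3 + 5P
New equilibrium quantity:
Q_new = 439/8
Tax revenue = tax * Q_new = 2 * 439/8 = 439/4

439/4


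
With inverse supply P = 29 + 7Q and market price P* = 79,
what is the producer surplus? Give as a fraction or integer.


Minimum supply price (at Q=0): P_min = 29
Quantity supplied at P* = 79:
Q* = (79 - 29)/7 = 50/7
PS = (1/2) * Q* * (P* - P_min)
PS = (1/2) * 50/7 * (79 - 29)
PS = (1/2) * 50/7 * 50 = 1250/7

1250/7


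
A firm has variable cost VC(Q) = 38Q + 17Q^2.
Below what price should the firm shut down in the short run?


AVC(Q) = VC(Q)/Q = 38 + 17Q
AVC is increasing in Q, so minimum AVC is at Q -> 0+.
Min AVC = 38
The firm should shut down if P < 38.

38


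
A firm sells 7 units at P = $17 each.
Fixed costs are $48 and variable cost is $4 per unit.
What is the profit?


Total Revenue = P * Q = 17 * 7 = $119
Total Cost = FC + VC*Q = 48 + 4*7 = $76
Profit = TR - TC = 119 - 76 = $43

$43


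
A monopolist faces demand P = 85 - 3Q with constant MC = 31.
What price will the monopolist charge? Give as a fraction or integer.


MR = 85 - 6Q
Set MR = MC: 85 - 6Q = 31
Q* = 9
Substitute into demand:
P* = 85 - 3*9 = 58

58


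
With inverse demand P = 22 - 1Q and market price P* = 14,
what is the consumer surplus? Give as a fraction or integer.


Maximum willingness to pay (at Q=0): P_max = 22
Quantity demanded at P* = 14:
Q* = (22 - 14)/1 = 8
CS = (1/2) * Q* * (P_max - P*)
CS = (1/2) * 8 * (22 - 14)
CS = (1/2) * 8 * 8 = 32

32


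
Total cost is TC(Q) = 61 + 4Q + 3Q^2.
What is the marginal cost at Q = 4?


MC = dTC/dQ = 4 + 2*3*Q
At Q = 4:
MC = 4 + 6*4
MC = 4 + 24 = 28

28


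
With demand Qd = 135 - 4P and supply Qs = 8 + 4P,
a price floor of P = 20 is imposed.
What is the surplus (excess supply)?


At P = 20:
Qd = 135 - 4*20 = 55
Qs = 8 + 4*20 = 88
Surplus = Qs - Qd = 88 - 55 = 33

33


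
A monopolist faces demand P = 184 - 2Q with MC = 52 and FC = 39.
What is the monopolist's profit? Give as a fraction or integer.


MR = MC: 184 - 4Q = 52
Q* = 33
P* = 184 - 2*33 = 118
Profit = (P* - MC)*Q* - FC
= (118 - 52)*33 - 39
= 66*33 - 39
= 2178 - 39 = 2139

2139


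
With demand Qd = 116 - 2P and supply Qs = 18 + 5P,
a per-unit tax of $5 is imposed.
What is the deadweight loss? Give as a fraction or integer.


Pre-tax equilibrium quantity: Q* = 88
Post-tax equilibrium quantity: Q_tax = 566/7
Reduction in quantity: Q* - Q_tax = 50/7
DWL = (1/2) * tax * (Q* - Q_tax)
DWL = (1/2) * 5 * 50/7 = 125/7

125/7


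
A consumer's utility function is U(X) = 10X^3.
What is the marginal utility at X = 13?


MU = dU/dX = 10*3*X^(3-1)
MU = 30*X^2
At X = 13:
MU = 30 * 13^2
MU = 30 * 169 = 5070

5070


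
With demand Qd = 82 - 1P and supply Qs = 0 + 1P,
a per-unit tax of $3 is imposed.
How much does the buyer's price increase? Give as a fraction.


With a per-unit tax, the buyer's price increase depends on relative slopes.
Supply slope: d = 1, Demand slope: b = 1
Buyer's price increase = d * tax / (b + d)
= 1 * 3 / (1 + 1)
= 3 / 2 = 3/2

3/2


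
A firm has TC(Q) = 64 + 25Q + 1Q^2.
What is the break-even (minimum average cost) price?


AC(Q) = 64/Q + 25 + 1Q
To minimize: dAC/dQ = -64/Q^2 + 1 = 0
Q^2 = 64/1 = 64
Q* = 8
Min AC = 64/8 + 25 + 1*8
Min AC = 8 + 25 + 8 = 41

41


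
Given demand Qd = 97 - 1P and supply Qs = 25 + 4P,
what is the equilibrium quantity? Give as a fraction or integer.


First find equilibrium price:
97 - 1P = 25 + 4P
P* = 72/5 = 72/5
Then substitute into demand:
Q* = 97 - 1 * 72/5 = 413/5

413/5


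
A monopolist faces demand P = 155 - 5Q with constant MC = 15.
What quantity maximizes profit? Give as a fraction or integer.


TR = P*Q = (155 - 5Q)Q = 155Q - 5Q^2
MR = dTR/dQ = 155 - 10Q
Set MR = MC:
155 - 10Q = 15
140 = 10Q
Q* = 140/10 = 14

14


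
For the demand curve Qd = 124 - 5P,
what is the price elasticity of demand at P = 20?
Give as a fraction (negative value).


dQ/dP = -5
At P = 20: Q = 124 - 5*20 = 24
E = (dQ/dP)(P/Q) = (-5)(20/24) = -25/6

-25/6


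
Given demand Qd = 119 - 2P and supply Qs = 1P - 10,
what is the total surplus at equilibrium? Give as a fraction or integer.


Find equilibrium: 119 - 2P = 1P - 10
119 + 10 = 3P
P* = 129/3 = 43
Q* = 1*43 - 10 = 33
Inverse demand: P = 119/2 - Q/2, so P_max = 119/2
Inverse supply: P = 10 + Q/1, so P_min = 10
CS = (1/2) * 33 * (119/2 - 43) = 1089/4
PS = (1/2) * 33 * (43 - 10) = 1089/2
TS = CS + PS = 1089/4 + 1089/2 = 3267/4

3267/4


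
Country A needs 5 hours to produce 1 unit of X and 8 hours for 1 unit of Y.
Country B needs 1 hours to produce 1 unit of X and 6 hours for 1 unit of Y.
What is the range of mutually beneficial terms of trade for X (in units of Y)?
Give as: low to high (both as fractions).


Opportunity cost of X for Country A = hours_X / hours_Y = 5/8 = 5/8 units of Y
Opportunity cost of X for Country B = hours_X / hours_Y = 1/6 = 1/6 units of Y
Terms of trade must be between the two opportunity costs.
Range: 1/6 to 5/8

1/6 to 5/8


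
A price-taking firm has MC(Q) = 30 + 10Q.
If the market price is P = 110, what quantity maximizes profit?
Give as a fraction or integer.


In perfect competition, profit is maximized where P = MC.
110 = 30 + 10Q
80 = 10Q
Q* = 80/10 = 8

8


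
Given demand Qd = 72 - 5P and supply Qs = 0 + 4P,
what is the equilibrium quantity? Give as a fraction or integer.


First find equilibrium price:
72 - 5P = 0 + 4P
P* = 72/9 = 8
Then substitute into demand:
Q* = 72 - 5 * 8 = 32

32


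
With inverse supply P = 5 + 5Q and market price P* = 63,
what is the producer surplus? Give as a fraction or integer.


Minimum supply price (at Q=0): P_min = 5
Quantity supplied at P* = 63:
Q* = (63 - 5)/5 = 58/5
PS = (1/2) * Q* * (P* - P_min)
PS = (1/2) * 58/5 * (63 - 5)
PS = (1/2) * 58/5 * 58 = 1682/5

1682/5


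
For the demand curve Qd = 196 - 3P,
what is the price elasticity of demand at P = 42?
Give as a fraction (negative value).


dQ/dP = -3
At P = 42: Q = 196 - 3*42 = 70
E = (dQ/dP)(P/Q) = (-3)(42/70) = -9/5

-9/5


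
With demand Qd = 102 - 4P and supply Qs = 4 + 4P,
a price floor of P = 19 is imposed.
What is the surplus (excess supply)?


At P = 19:
Qd = 102 - 4*19 = 26
Qs = 4 + 4*19 = 80
Surplus = Qs - Qd = 80 - 26 = 54

54


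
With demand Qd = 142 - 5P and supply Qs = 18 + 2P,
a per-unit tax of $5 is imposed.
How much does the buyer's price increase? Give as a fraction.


With a per-unit tax, the buyer's price increase depends on relative slopes.
Supply slope: d = 2, Demand slope: b = 5
Buyer's price increase = d * tax / (b + d)
= 2 * 5 / (5 + 2)
= 10 / 7 = 10/7

10/7


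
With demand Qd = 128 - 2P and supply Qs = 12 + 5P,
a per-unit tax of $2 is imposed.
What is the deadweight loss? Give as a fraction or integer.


Pre-tax equilibrium quantity: Q* = 664/7
Post-tax equilibrium quantity: Q_tax = 92
Reduction in quantity: Q* - Q_tax = 20/7
DWL = (1/2) * tax * (Q* - Q_tax)
DWL = (1/2) * 2 * 20/7 = 20/7

20/7


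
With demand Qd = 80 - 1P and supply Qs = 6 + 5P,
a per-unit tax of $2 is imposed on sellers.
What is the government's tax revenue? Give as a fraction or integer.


With tax on sellers, new supply: Qs' = 6 + 5(P - 2)
= 5P - 4
New equilibrium quantity:
Q_new = 66
Tax revenue = tax * Q_new = 2 * 66 = 132

132


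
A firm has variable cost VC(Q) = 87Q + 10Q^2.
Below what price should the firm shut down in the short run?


AVC(Q) = VC(Q)/Q = 87 + 10Q
AVC is increasing in Q, so minimum AVC is at Q -> 0+.
Min AVC = 87
The firm should shut down if P < 87.

87


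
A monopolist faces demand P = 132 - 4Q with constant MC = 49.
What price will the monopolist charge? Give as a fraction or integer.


MR = 132 - 8Q
Set MR = MC: 132 - 8Q = 49
Q* = 83/8
Substitute into demand:
P* = 132 - 4*83/8 = 181/2

181/2


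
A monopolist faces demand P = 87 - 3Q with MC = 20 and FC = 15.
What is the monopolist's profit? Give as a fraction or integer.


MR = MC: 87 - 6Q = 20
Q* = 67/6
P* = 87 - 3*67/6 = 107/2
Profit = (P* - MC)*Q* - FC
= (107/2 - 20)*67/6 - 15
= 67/2*67/6 - 15
= 4489/12 - 15 = 4309/12

4309/12


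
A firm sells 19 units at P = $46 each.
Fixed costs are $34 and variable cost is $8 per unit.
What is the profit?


Total Revenue = P * Q = 46 * 19 = $874
Total Cost = FC + VC*Q = 34 + 8*19 = $186
Profit = TR - TC = 874 - 186 = $688

$688


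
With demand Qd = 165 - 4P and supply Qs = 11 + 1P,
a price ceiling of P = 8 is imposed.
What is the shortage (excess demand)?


At P = 8:
Qd = 165 - 4*8 = 133
Qs = 11 + 1*8 = 19
Shortage = Qd - Qs = 133 - 19 = 114

114


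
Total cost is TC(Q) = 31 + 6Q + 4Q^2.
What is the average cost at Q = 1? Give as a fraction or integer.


TC(1) = 31 + 6*1 + 4*1^2
TC(1) = 31 + 6 + 4 = 41
AC = TC/Q = 41/1 = 41

41


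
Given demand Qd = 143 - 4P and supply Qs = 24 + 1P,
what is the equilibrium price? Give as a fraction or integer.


At equilibrium, Qd = Qs.
143 - 4P = 24 + 1P
143 - 24 = 4P + 1P
119 = 5P
P* = 119/5 = 119/5

119/5


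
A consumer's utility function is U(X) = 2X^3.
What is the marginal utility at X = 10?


MU = dU/dX = 2*3*X^(3-1)
MU = 6*X^2
At X = 10:
MU = 6 * 10^2
MU = 6 * 100 = 600

600


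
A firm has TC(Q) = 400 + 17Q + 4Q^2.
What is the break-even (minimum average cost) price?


AC(Q) = 400/Q + 17 + 4Q
To minimize: dAC/dQ = -400/Q^2 + 4 = 0
Q^2 = 400/4 = 100
Q* = 10
Min AC = 400/10 + 17 + 4*10
Min AC = 40 + 17 + 40 = 97

97


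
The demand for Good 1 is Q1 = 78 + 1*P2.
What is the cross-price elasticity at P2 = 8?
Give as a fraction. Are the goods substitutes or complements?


dQ1/dP2 = 1
At P2 = 8: Q1 = 78 + 1*8 = 86
Exy = (dQ1/dP2)(P2/Q1) = 1 * 8 / 86 = 4/43
Since Exy > 0, the goods are substitutes.

4/43 (substitutes)


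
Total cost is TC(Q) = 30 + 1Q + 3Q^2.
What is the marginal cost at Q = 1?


MC = dTC/dQ = 1 + 2*3*Q
At Q = 1:
MC = 1 + 6*1
MC = 1 + 6 = 7

7


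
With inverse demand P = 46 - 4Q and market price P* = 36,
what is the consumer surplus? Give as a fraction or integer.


Maximum willingness to pay (at Q=0): P_max = 46
Quantity demanded at P* = 36:
Q* = (46 - 36)/4 = 5/2
CS = (1/2) * Q* * (P_max - P*)
CS = (1/2) * 5/2 * (46 - 36)
CS = (1/2) * 5/2 * 10 = 25/2

25/2


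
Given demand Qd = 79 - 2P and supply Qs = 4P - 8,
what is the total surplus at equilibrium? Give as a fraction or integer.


Find equilibrium: 79 - 2P = 4P - 8
79 + 8 = 6P
P* = 87/6 = 29/2
Q* = 4*29/2 - 8 = 50
Inverse demand: P = 79/2 - Q/2, so P_max = 79/2
Inverse supply: P = 2 + Q/4, so P_min = 2
CS = (1/2) * 50 * (79/2 - 29/2) = 625
PS = (1/2) * 50 * (29/2 - 2) = 625/2
TS = CS + PS = 625 + 625/2 = 1875/2

1875/2


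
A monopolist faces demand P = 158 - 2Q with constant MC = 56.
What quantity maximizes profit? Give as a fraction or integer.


TR = P*Q = (158 - 2Q)Q = 158Q - 2Q^2
MR = dTR/dQ = 158 - 4Q
Set MR = MC:
158 - 4Q = 56
102 = 4Q
Q* = 102/4 = 51/2

51/2


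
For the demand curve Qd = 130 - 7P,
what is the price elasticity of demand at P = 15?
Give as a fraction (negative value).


dQ/dP = -7
At P = 15: Q = 130 - 7*15 = 25
E = (dQ/dP)(P/Q) = (-7)(15/25) = -21/5

-21/5


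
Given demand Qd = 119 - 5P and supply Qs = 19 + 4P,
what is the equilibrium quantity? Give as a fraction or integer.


First find equilibrium price:
119 - 5P = 19 + 4P
P* = 100/9 = 100/9
Then substitute into demand:
Q* = 119 - 5 * 100/9 = 571/9

571/9


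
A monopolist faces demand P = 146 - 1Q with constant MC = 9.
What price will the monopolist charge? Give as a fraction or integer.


MR = 146 - 2Q
Set MR = MC: 146 - 2Q = 9
Q* = 137/2
Substitute into demand:
P* = 146 - 1*137/2 = 155/2

155/2


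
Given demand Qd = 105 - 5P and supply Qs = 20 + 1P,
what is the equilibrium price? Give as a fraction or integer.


At equilibrium, Qd = Qs.
105 - 5P = 20 + 1P
105 - 20 = 5P + 1P
85 = 6P
P* = 85/6 = 85/6

85/6


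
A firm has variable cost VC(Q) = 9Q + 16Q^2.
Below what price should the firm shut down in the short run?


AVC(Q) = VC(Q)/Q = 9 + 16Q
AVC is increasing in Q, so minimum AVC is at Q -> 0+.
Min AVC = 9
The firm should shut down if P < 9.

9


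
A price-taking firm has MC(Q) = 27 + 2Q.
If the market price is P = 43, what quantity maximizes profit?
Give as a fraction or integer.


In perfect competition, profit is maximized where P = MC.
43 = 27 + 2Q
16 = 2Q
Q* = 16/2 = 8

8


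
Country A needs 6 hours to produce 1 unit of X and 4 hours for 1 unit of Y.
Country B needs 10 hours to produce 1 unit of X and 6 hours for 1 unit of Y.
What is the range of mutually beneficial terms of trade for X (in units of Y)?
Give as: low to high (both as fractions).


Opportunity cost of X for Country A = hours_X / hours_Y = 6/4 = 3/2 units of Y
Opportunity cost of X for Country B = hours_X / hours_Y = 10/6 = 5/3 units of Y
Terms of trade must be between the two opportunity costs.
Range: 3/2 to 5/3

3/2 to 5/3


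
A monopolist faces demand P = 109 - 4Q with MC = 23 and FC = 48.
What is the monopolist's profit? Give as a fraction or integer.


MR = MC: 109 - 8Q = 23
Q* = 43/4
P* = 109 - 4*43/4 = 66
Profit = (P* - MC)*Q* - FC
= (66 - 23)*43/4 - 48
= 43*43/4 - 48
= 1849/4 - 48 = 1657/4

1657/4


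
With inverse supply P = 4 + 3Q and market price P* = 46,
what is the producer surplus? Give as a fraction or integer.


Minimum supply price (at Q=0): P_min = 4
Quantity supplied at P* = 46:
Q* = (46 - 4)/3 = 14
PS = (1/2) * Q* * (P* - P_min)
PS = (1/2) * 14 * (46 - 4)
PS = (1/2) * 14 * 42 = 294

294


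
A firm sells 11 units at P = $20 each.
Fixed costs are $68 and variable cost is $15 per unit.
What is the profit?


Total Revenue = P * Q = 20 * 11 = $220
Total Cost = FC + VC*Q = 68 + 15*11 = $233
Profit = TR - TC = 220 - 233 = $-13

$-13


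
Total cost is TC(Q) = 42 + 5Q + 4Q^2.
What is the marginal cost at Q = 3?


MC = dTC/dQ = 5 + 2*4*Q
At Q = 3:
MC = 5 + 8*3
MC = 5 + 24 = 29

29


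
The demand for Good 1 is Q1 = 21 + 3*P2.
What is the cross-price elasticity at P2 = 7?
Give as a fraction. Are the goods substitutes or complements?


dQ1/dP2 = 3
At P2 = 7: Q1 = 21 + 3*7 = 42
Exy = (dQ1/dP2)(P2/Q1) = 3 * 7 / 42 = 1/2
Since Exy > 0, the goods are substitutes.

1/2 (substitutes)


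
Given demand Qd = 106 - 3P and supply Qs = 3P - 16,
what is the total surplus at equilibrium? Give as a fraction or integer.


Find equilibrium: 106 - 3P = 3P - 16
106 + 16 = 6P
P* = 122/6 = 61/3
Q* = 3*61/3 - 16 = 45
Inverse demand: P = 106/3 - Q/3, so P_max = 106/3
Inverse supply: P = 16/3 + Q/3, so P_min = 16/3
CS = (1/2) * 45 * (106/3 - 61/3) = 675/2
PS = (1/2) * 45 * (61/3 - 16/3) = 675/2
TS = CS + PS = 675/2 + 675/2 = 675

675


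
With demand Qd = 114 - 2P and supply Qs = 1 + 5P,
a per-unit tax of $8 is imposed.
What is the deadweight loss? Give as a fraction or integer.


Pre-tax equilibrium quantity: Q* = 572/7
Post-tax equilibrium quantity: Q_tax = 492/7
Reduction in quantity: Q* - Q_tax = 80/7
DWL = (1/2) * tax * (Q* - Q_tax)
DWL = (1/2) * 8 * 80/7 = 320/7

320/7


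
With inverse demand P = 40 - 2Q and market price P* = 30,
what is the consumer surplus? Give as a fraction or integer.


Maximum willingness to pay (at Q=0): P_max = 40
Quantity demanded at P* = 30:
Q* = (40 - 30)/2 = 5
CS = (1/2) * Q* * (P_max - P*)
CS = (1/2) * 5 * (40 - 30)
CS = (1/2) * 5 * 10 = 25

25


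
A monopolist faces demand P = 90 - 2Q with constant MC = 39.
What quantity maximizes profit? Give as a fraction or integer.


TR = P*Q = (90 - 2Q)Q = 90Q - 2Q^2
MR = dTR/dQ = 90 - 4Q
Set MR = MC:
90 - 4Q = 39
51 = 4Q
Q* = 51/4 = 51/4

51/4


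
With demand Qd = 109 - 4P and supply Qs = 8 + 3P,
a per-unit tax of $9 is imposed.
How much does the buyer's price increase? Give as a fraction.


With a per-unit tax, the buyer's price increase depends on relative slopes.
Supply slope: d = 3, Demand slope: b = 4
Buyer's price increase = d * tax / (b + d)
= 3 * 9 / (4 + 3)
= 27 / 7 = 27/7

27/7


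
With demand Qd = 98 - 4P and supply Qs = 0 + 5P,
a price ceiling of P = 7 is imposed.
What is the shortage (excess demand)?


At P = 7:
Qd = 98 - 4*7 = 70
Qs = 0 + 5*7 = 35
Shortage = Qd - Qs = 70 - 35 = 35

35


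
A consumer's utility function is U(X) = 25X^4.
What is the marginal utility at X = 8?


MU = dU/dX = 25*4*X^(4-1)
MU = 100*X^3
At X = 8:
MU = 100 * 8^3
MU = 100 * 512 = 51200

51200


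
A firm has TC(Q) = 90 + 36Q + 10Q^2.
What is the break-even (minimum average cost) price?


AC(Q) = 90/Q + 36 + 10Q
To minimize: dAC/dQ = -90/Q^2 + 10 = 0
Q^2 = 90/10 = 9
Q* = 3
Min AC = 90/3 + 36 + 10*3
Min AC = 30 + 36 + 30 = 96

96


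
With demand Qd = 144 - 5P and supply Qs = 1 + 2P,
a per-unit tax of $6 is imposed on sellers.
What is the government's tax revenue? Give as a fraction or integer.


With tax on sellers, new supply: Qs' = 1 + 2(P - 6)
= 2P - 11
New equilibrium quantity:
Q_new = 233/7
Tax revenue = tax * Q_new = 6 * 233/7 = 1398/7

1398/7


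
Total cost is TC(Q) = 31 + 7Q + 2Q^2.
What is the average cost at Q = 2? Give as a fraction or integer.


TC(2) = 31 + 7*2 + 2*2^2
TC(2) = 31 + 14 + 8 = 53
AC = TC/Q = 53/2 = 53/2

53/2


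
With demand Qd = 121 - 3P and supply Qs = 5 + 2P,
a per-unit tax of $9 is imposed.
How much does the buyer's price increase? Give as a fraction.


With a per-unit tax, the buyer's price increase depends on relative slopes.
Supply slope: d = 2, Demand slope: b = 3
Buyer's price increase = d * tax / (b + d)
= 2 * 9 / (3 + 2)
= 18 / 5 = 18/5

18/5


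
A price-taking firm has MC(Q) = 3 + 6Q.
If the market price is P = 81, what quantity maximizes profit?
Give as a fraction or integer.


In perfect competition, profit is maximized where P = MC.
81 = 3 + 6Q
78 = 6Q
Q* = 78/6 = 13

13


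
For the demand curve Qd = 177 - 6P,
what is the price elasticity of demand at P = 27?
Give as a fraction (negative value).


dQ/dP = -6
At P = 27: Q = 177 - 6*27 = 15
E = (dQ/dP)(P/Q) = (-6)(27/15) = -54/5

-54/5


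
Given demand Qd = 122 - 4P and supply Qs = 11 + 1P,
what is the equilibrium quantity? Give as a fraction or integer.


First find equilibrium price:
122 - 4P = 11 + 1P
P* = 111/5 = 111/5
Then substitute into demand:
Q* = 122 - 4 * 111/5 = 166/5

166/5


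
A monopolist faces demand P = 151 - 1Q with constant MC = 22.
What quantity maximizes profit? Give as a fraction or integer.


TR = P*Q = (151 - 1Q)Q = 151Q - 1Q^2
MR = dTR/dQ = 151 - 2Q
Set MR = MC:
151 - 2Q = 22
129 = 2Q
Q* = 129/2 = 129/2

129/2


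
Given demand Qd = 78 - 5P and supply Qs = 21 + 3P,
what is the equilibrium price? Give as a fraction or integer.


At equilibrium, Qd = Qs.
78 - 5P = 21 + 3P
78 - 21 = 5P + 3P
57 = 8P
P* = 57/8 = 57/8

57/8


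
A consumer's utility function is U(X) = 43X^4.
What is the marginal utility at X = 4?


MU = dU/dX = 43*4*X^(4-1)
MU = 172*X^3
At X = 4:
MU = 172 * 4^3
MU = 172 * 64 = 11008

11008


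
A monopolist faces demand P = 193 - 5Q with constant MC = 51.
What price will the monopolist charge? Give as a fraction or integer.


MR = 193 - 10Q
Set MR = MC: 193 - 10Q = 51
Q* = 71/5
Substitute into demand:
P* = 193 - 5*71/5 = 122

122


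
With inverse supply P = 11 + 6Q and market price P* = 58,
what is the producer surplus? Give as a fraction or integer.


Minimum supply price (at Q=0): P_min = 11
Quantity supplied at P* = 58:
Q* = (58 - 11)/6 = 47/6
PS = (1/2) * Q* * (P* - P_min)
PS = (1/2) * 47/6 * (58 - 11)
PS = (1/2) * 47/6 * 47 = 2209/12

2209/12


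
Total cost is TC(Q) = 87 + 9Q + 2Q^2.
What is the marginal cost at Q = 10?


MC = dTC/dQ = 9 + 2*2*Q
At Q = 10:
MC = 9 + 4*10
MC = 9 + 40 = 49

49


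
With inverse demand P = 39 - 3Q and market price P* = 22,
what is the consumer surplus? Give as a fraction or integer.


Maximum willingness to pay (at Q=0): P_max = 39
Quantity demanded at P* = 22:
Q* = (39 - 22)/3 = 17/3
CS = (1/2) * Q* * (P_max - P*)
CS = (1/2) * 17/3 * (39 - 22)
CS = (1/2) * 17/3 * 17 = 289/6

289/6


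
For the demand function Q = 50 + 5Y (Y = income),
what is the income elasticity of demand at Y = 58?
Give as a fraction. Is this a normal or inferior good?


dQ/dY = 5
At Y = 58: Q = 50 + 5*58 = 340
Ey = (dQ/dY)(Y/Q) = 5 * 58 / 340 = 29/34
Since Ey > 0, this is a normal good.

29/34 (normal good)


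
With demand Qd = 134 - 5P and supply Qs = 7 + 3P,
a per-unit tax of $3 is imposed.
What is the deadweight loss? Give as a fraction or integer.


Pre-tax equilibrium quantity: Q* = 437/8
Post-tax equilibrium quantity: Q_tax = 49
Reduction in quantity: Q* - Q_tax = 45/8
DWL = (1/2) * tax * (Q* - Q_tax)
DWL = (1/2) * 3 * 45/8 = 135/16

135/16


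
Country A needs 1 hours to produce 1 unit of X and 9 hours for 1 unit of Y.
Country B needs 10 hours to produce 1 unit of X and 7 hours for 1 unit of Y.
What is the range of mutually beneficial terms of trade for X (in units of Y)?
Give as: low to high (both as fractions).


Opportunity cost of X for Country A = hours_X / hours_Y = 1/9 = 1/9 units of Y
Opportunity cost of X for Country B = hours_X / hours_Y = 10/7 = 10/7 units of Y
Terms of trade must be between the two opportunity costs.
Range: 1/9 to 10/7

1/9 to 10/7


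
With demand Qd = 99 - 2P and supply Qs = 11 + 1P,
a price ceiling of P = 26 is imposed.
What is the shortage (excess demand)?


At P = 26:
Qd = 99 - 2*26 = 47
Qs = 11 + 1*26 = 37
Shortage = Qd - Qs = 47 - 37 = 10

10


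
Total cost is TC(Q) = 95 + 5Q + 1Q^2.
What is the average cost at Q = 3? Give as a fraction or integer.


TC(3) = 95 + 5*3 + 1*3^2
TC(3) = 95 + 15 + 9 = 119
AC = TC/Q = 119/3 = 119/3

119/3


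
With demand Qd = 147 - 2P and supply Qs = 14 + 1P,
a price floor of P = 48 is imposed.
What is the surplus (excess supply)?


At P = 48:
Qd = 147 - 2*48 = 51
Qs = 14 + 1*48 = 62
Surplus = Qs - Qd = 62 - 51 = 11

11


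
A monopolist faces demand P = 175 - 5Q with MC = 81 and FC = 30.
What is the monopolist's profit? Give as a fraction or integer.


MR = MC: 175 - 10Q = 81
Q* = 47/5
P* = 175 - 5*47/5 = 128
Profit = (P* - MC)*Q* - FC
= (128 - 81)*47/5 - 30
= 47*47/5 - 30
= 2209/5 - 30 = 2059/5

2059/5


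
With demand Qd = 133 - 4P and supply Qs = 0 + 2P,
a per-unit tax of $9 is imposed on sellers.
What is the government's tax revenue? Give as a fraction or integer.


With tax on sellers, new supply: Qs' = 0 + 2(P - 9)
= 2P - 18
New equilibrium quantity:
Q_new = 97/3
Tax revenue = tax * Q_new = 9 * 97/3 = 291

291


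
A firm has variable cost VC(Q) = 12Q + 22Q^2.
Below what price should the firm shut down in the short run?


AVC(Q) = VC(Q)/Q = 12 + 22Q
AVC is increasing in Q, so minimum AVC is at Q -> 0+.
Min AVC = 12
The firm should shut down if P < 12.

12


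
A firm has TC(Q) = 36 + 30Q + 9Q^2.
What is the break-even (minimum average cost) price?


AC(Q) = 36/Q + 30 + 9Q
To minimize: dAC/dQ = -36/Q^2 + 9 = 0
Q^2 = 36/9 = 4
Q* = 2
Min AC = 36/2 + 30 + 9*2
Min AC = 18 + 30 + 18 = 66

66


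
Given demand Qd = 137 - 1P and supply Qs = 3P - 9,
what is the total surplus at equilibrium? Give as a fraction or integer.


Find equilibrium: 137 - 1P = 3P - 9
137 + 9 = 4P
P* = 146/4 = 73/2
Q* = 3*73/2 - 9 = 201/2
Inverse demand: P = 137 - Q/1, so P_max = 137
Inverse supply: P = 3 + Q/3, so P_min = 3
CS = (1/2) * 201/2 * (137 - 73/2) = 40401/8
PS = (1/2) * 201/2 * (73/2 - 3) = 13467/8
TS = CS + PS = 40401/8 + 13467/8 = 13467/2

13467/2


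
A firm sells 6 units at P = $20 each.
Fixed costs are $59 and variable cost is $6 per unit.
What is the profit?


Total Revenue = P * Q = 20 * 6 = $120
Total Cost = FC + VC*Q = 59 + 6*6 = $95
Profit = TR - TC = 120 - 95 = $25

$25


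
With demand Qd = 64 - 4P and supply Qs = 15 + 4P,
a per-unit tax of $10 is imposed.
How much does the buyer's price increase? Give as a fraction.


With a per-unit tax, the buyer's price increase depends on relative slopes.
Supply slope: d = 4, Demand slope: b = 4
Buyer's price increase = d * tax / (b + d)
= 4 * 10 / (4 + 4)
= 40 / 8 = 5

5


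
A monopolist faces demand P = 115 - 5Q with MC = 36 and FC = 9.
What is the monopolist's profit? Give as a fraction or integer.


MR = MC: 115 - 10Q = 36
Q* = 79/10
P* = 115 - 5*79/10 = 151/2
Profit = (P* - MC)*Q* - FC
= (151/2 - 36)*79/10 - 9
= 79/2*79/10 - 9
= 6241/20 - 9 = 6061/20

6061/20


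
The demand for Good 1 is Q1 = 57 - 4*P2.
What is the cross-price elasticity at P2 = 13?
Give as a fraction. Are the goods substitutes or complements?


dQ1/dP2 = -4
At P2 = 13: Q1 = 57 - 4*13 = 5
Exy = (dQ1/dP2)(P2/Q1) = -4 * 13 / 5 = -52/5
Since Exy < 0, the goods are complements.

-52/5 (complements)


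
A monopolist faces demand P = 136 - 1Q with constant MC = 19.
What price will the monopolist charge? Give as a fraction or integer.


MR = 136 - 2Q
Set MR = MC: 136 - 2Q = 19
Q* = 117/2
Substitute into demand:
P* = 136 - 1*117/2 = 155/2

155/2


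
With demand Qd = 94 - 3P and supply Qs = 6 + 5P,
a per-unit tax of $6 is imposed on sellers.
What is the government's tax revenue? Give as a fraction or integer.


With tax on sellers, new supply: Qs' = 6 + 5(P - 6)
= 5P - 24
New equilibrium quantity:
Q_new = 199/4
Tax revenue = tax * Q_new = 6 * 199/4 = 597/2

597/2


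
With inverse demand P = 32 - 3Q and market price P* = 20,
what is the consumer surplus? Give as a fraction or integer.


Maximum willingness to pay (at Q=0): P_max = 32
Quantity demanded at P* = 20:
Q* = (32 - 20)/3 = 4
CS = (1/2) * Q* * (P_max - P*)
CS = (1/2) * 4 * (32 - 20)
CS = (1/2) * 4 * 12 = 24

24


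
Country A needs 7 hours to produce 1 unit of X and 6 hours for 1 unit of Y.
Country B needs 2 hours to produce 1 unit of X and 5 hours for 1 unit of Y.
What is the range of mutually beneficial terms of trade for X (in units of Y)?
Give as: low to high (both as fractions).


Opportunity cost of X for Country A = hours_X / hours_Y = 7/6 = 7/6 units of Y
Opportunity cost of X for Country B = hours_X / hours_Y = 2/5 = 2/5 units of Y
Terms of trade must be between the two opportunity costs.
Range: 2/5 to 7/6

2/5 to 7/6
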